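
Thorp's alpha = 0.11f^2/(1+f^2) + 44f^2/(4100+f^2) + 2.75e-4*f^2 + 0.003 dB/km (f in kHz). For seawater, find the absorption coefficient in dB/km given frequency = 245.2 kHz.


f^2 = 60123.04
alpha = 0.11*60123.04/(1+60123.04) + 44*60123.04/(4100+60123.04) + 2.75e-4*60123.04 + 0.003 = 57.838

57.838 dB/km


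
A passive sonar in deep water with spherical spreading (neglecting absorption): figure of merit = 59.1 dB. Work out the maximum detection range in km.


At max range FOM = TL, so 20*log10(R) = 59.1
R = 10^(59.1/20) = 901.57 m = 0.9 km

0.9 km


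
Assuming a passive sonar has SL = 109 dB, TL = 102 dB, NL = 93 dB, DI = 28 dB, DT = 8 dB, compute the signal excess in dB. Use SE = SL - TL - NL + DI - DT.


SE = SL - TL - NL + DI - DT = 109 - 102 - 93 + 28 - 8 = -66

-66 dB


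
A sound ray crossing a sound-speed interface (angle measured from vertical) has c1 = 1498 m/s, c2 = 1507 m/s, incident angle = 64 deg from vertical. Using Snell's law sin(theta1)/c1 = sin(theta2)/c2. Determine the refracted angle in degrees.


sin(theta2) = (c2/c1)*sin(theta1) = (1507/1498)*sin(64 deg) = 0.90419
theta2 = arcsin(0.90419) = 64.71

64.71 deg


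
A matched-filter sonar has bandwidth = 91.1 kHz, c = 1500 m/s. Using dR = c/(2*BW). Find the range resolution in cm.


0.82 cm


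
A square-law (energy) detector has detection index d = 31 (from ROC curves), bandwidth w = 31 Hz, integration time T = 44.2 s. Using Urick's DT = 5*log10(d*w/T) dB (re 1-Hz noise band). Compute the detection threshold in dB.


DT = 5*log10(d*w/T) = 5*log10(31 * 31 / 44.2) = 5*log10(21.74) = 6.69

6.69 dB


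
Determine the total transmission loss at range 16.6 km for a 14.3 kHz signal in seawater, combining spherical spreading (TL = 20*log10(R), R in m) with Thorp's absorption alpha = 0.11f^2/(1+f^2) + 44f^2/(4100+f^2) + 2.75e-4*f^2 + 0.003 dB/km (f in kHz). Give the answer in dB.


Step 1 (Thorp): alpha = 0.11*204.49/(1+204.49) + 44*204.49/(4100+204.49) + 2.75e-4*204.49 + 0.003 = 2.259 dB/km
Step 2: TL_spread = 20*log10(16600) = 84.4 dB
Step 3: TL_abs = alpha*R = 2.259 * 16.6 = 37.5 dB
Step 4: TL_total = 84.4 + 37.5 = 121.9

121.9 dB


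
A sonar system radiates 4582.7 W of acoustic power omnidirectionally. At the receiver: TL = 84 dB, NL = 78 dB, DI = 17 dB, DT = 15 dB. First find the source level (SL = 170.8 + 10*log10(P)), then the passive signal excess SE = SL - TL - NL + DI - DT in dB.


Step 1: SL = 170.8 + 10*log10(4582.7) = 207.41 dB
Step 2: SE = SL - TL - NL + DI - DT = 207.41 - 84 - 78 + 17 - 15 = 47.41

47.41 dB


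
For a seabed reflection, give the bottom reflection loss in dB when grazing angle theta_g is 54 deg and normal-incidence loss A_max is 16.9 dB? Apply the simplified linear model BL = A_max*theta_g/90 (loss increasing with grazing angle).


10.14 dB


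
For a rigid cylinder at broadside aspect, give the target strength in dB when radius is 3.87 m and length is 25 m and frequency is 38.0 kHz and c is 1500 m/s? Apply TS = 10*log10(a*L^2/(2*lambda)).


44.86 dB


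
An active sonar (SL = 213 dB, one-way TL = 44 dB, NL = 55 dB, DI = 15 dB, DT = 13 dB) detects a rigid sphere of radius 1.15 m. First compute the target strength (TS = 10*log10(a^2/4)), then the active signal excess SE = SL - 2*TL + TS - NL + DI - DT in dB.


Step 1: TS = 10*log10(1.15^2/4) = -4.81 dB
Step 2: SE = SL - 2*TL + TS - NL + DI - DT = 213 - 2*44 + (-4.81) - 55 + 15 - 13 = 67.19

67.19 dB


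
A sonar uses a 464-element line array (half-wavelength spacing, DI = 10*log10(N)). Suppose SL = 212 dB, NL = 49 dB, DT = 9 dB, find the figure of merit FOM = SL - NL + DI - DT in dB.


180.67 dB


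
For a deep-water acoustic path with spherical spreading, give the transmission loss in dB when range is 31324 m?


89.92 dB


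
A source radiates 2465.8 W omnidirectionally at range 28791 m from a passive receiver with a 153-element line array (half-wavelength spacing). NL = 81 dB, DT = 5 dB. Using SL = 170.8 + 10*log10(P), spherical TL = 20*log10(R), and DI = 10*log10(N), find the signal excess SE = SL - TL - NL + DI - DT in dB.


Step 1: SL = 170.8 + 10*log10(2465.8) = 204.72 dB
Step 2: TL = 20*log10(28791) = 89.19 dB
Step 3: DI = 10*log10(153) = 21.85 dB
Step 4: SE = SL - TL - NL + DI - DT = 204.72 - 89.19 - 81 + 21.85 - 5 = 51.38

51.38 dB


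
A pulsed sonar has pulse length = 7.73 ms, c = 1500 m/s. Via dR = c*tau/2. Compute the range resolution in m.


5.7975 m


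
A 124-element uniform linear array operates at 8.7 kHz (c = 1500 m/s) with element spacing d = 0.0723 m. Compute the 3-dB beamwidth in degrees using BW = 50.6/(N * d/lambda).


0.97 deg


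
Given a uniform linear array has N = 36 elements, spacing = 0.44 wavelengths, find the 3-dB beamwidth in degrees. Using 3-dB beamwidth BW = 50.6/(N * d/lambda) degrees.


BW = 50.6 / (36 * 0.44) = 50.6 / 15.84 = 3.19

3.19 deg


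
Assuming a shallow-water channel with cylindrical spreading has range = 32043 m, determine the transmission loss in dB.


45.06 dB


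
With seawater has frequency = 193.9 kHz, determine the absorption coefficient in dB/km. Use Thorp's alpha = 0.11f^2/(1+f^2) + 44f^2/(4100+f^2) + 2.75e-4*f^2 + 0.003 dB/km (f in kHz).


f^2 = 37597.21
alpha = 0.11*37597.21/(1+37597.21) + 44*37597.21/(4100+37597.21) + 2.75e-4*37597.21 + 0.003 = 50.126

50.126 dB/km


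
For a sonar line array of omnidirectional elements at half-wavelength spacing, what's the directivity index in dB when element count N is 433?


DI = 10*log10(433) = 26.36

26.36 dB


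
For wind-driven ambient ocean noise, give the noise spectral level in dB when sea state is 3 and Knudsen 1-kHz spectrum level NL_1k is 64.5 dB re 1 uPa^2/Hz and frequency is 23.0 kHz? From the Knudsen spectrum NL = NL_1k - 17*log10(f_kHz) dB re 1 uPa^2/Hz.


NL = NL_1k - 17*log10(f_kHz) = 64.5 - 17*log10(23.0) = 64.5 - (23.15) = 41.35

41.35 dB


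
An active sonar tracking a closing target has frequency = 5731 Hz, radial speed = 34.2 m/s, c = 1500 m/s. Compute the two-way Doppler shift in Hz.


fd = 2*f*v/c = 2 * 5731 * 34.2 / 1500 = 261.33

261.33 Hz


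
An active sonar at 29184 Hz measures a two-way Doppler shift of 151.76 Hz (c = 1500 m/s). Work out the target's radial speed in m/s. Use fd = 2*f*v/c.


From fd = 2*f*v/c, v = c*fd/(2*f) = 1500 * 151.76 / (2*29184) = 3.9

3.9 m/s


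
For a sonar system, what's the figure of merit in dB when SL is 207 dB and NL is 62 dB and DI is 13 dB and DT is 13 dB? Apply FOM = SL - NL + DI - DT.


FOM = SL - NL + DI - DT = 207 - 62 + 13 - 13 = 145

145 dB


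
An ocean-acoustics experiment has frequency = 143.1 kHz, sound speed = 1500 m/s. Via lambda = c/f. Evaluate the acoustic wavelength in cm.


lambda = c/f = 1500 / 143100 = 0.0105 m = 1.05 cm

1.05 cm


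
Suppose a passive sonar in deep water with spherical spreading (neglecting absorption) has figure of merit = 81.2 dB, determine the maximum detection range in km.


At max range FOM = TL, so 20*log10(R) = 81.2
R = 10^(81.2/20) = 11481.54 m = 11.48 km

11.48 km


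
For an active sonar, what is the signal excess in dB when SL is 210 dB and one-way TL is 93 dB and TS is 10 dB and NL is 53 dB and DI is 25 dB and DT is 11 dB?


SE = SL - 2*TL + TS - NL + DI - DT = 210 - 2*93 + (10) - 53 + 25 - 11 = -5

-5 dB


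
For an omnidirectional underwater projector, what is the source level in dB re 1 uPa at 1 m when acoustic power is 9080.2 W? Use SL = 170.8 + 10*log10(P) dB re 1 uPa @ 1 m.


210.38 dB


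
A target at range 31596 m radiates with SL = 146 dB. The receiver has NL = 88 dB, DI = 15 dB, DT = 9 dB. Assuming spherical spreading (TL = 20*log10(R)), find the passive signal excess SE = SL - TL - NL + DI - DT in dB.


Step 1: TL = 20*log10(31596) = 89.99 dB
Step 2: SE = 146 - 89.99 - 88 + 15 - 9 = -25.99

-25.99 dB


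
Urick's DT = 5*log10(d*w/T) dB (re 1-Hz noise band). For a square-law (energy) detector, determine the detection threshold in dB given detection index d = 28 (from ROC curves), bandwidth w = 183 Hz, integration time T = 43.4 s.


DT = 5*log10(d*w/T) = 5*log10(28 * 183 / 43.4) = 5*log10(118.06) = 10.36

10.36 dB


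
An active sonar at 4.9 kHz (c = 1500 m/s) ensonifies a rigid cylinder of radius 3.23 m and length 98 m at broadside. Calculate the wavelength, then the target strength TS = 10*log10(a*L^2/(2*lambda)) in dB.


Step 1: lambda = c/f = 1500/4900 = 0.30612 m
Step 2: TS = 10*log10(a*L^2/(2*lambda)) = 10*log10(3.23*98^2/(2*0.30612)) = 47.05

47.05 dB


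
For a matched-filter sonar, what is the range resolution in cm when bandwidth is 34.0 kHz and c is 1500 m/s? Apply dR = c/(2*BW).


dR = c/(2*BW) = 1500 / (2 * 34.0e3) = 0.0221 m = 2.21 cm

2.21 cm


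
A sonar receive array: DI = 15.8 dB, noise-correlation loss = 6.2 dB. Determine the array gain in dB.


AG = DI - L_corr = 15.8 - 6.2 = 9.6

9.6 dB


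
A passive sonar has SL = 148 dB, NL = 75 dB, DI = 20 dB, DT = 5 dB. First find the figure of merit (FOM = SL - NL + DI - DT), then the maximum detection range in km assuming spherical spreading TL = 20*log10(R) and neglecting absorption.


Step 1: FOM = SL - NL + DI - DT = 148 - 75 + 20 - 5 = 88 dB
Step 2: at max range FOM = TL = 20*log10(R), so R = 10^(88/20) = 25118.86 m = 25.12 km

25.12 km


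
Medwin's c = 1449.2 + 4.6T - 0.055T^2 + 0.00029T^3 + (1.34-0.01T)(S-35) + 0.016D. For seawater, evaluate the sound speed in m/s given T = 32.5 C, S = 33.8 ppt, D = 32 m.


1549.86 m/s


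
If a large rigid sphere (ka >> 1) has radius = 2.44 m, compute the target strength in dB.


1.73 dB


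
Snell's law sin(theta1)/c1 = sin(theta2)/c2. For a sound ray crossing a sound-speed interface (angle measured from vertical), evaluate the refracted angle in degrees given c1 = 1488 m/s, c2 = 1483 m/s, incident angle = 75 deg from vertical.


sin(theta2) = (c2/c1)*sin(theta1) = (1483/1488)*sin(75 deg) = 0.96268
theta2 = arcsin(0.96268) = 74.3

74.3 deg


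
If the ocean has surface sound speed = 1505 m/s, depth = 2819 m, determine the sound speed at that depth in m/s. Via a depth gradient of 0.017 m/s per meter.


c = 1505 + 0.017 * 2819 = 1552.923

1552.923 m/s


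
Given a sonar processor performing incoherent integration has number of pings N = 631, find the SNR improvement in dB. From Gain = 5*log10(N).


14.0 dB


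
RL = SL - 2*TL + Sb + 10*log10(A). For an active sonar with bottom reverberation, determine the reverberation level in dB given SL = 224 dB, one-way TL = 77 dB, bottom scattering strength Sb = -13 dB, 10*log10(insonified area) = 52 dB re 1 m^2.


109 dB


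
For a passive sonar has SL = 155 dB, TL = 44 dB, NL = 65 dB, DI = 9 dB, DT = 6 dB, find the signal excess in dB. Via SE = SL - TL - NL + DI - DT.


SE = SL - TL - NL + DI - DT = 155 - 44 - 65 + 9 - 6 = 49

49 dB


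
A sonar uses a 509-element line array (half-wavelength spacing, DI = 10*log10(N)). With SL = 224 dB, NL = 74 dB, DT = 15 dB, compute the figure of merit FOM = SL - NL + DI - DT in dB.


Step 1: DI = 10*log10(509) = 27.07 dB
Step 2: FOM = SL - NL + DI - DT = 224 - 74 + 27.07 - 15 = 162.07

162.07 dB


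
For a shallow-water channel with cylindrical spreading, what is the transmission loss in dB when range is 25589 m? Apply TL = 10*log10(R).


TL = 10*log10(25589) = 44.08

44.08 dB


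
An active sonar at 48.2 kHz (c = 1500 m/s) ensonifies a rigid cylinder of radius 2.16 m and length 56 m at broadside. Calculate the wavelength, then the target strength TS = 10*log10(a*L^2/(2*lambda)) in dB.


Step 1: lambda = c/f = 1500/48200 = 0.03112 m
Step 2: TS = 10*log10(a*L^2/(2*lambda)) = 10*log10(2.16*56^2/(2*0.03112)) = 50.37

50.37 dB


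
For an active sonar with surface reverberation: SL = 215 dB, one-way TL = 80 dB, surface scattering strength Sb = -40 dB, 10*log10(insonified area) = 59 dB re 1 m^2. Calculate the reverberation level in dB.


RL = SL - 2*TL + Sb + 10*log10(A) = 215 - 2*80 + (-40) + 59 = 74

74 dB


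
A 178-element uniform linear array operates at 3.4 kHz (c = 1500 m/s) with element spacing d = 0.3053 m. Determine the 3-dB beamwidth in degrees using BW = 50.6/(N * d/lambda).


Step 1: lambda = 1500/3400 = 0.44118 m
Step 2: d/lambda = 0.3053/0.44118 = 0.692
Step 3: BW = 50.6/(N * d/lambda) = 50.6/(178 * 0.692) = 0.41

0.41 deg


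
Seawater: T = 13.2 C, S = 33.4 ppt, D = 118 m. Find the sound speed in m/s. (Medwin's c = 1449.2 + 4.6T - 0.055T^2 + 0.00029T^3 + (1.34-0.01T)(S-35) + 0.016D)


c = 1449.2 + 4.6*13.2 - 0.055*13.2^2 + 0.00029*13.2^3 + (1.34 - 0.01*13.2)*(33.4 - 35) + 0.016*118 = 1500.96

1500.96 m/s


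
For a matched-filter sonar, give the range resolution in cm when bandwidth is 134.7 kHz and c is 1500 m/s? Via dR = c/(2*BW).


dR = c/(2*BW) = 1500 / (2 * 134.7e3) = 0.0056 m = 0.56 cm

0.56 cm


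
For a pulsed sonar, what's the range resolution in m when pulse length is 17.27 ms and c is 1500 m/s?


dR = c*tau/2 = 1500 * 17.27e-3 / 2 = 12.9525

12.9525 m


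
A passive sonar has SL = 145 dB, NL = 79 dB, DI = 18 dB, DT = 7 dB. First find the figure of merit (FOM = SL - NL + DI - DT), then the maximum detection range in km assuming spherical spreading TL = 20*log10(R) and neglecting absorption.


Step 1: FOM = SL - NL + DI - DT = 145 - 79 + 18 - 7 = 77 dB
Step 2: at max range FOM = TL = 20*log10(R), so R = 10^(77/20) = 7079.46 m = 7.08 km

7.08 km


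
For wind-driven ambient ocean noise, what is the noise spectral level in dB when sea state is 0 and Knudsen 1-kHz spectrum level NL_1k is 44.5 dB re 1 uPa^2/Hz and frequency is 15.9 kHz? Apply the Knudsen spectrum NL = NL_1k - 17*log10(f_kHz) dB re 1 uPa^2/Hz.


24.08 dB


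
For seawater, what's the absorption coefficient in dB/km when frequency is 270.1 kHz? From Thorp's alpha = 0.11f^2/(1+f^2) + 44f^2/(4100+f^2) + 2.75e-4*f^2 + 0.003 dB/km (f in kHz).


f^2 = 72954.01
alpha = 0.11*72954.01/(1+72954.01) + 44*72954.01/(4100+72954.01) + 2.75e-4*72954.01 + 0.003 = 61.834

61.834 dB/km


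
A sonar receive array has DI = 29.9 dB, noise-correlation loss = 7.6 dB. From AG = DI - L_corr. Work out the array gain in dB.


AG = DI - L_corr = 29.9 - 7.6 = 22.3

22.3 dB


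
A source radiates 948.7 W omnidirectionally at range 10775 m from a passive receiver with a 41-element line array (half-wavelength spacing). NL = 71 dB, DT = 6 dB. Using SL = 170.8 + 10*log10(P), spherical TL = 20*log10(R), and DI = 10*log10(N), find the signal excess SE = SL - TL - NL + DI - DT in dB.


Step 1: SL = 170.8 + 10*log10(948.7) = 200.57 dB
Step 2: TL = 20*log10(10775) = 80.65 dB
Step 3: DI = 10*log10(41) = 16.13 dB
Step 4: SE = SL - TL - NL + DI - DT = 200.57 - 80.65 - 71 + 16.13 - 6 = 59.05

59.05 dB


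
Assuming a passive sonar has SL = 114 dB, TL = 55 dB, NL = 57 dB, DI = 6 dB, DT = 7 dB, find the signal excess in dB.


SE = SL - TL - NL + DI - DT = 114 - 55 - 57 + 6 - 7 = 1

1 dB


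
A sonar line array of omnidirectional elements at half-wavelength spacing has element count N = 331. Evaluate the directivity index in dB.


DI = 10*log10(331) = 25.2

25.2 dB


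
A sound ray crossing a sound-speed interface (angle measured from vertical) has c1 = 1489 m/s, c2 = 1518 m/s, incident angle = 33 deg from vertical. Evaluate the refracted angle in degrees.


sin(theta2) = (c2/c1)*sin(theta1) = (1518/1489)*sin(33 deg) = 0.55525
theta2 = arcsin(0.55525) = 33.73

33.73 deg


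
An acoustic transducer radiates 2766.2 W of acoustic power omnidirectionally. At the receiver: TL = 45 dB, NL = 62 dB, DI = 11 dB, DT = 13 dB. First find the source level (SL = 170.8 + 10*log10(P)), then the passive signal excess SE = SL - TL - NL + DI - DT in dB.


Step 1: SL = 170.8 + 10*log10(2766.2) = 205.22 dB
Step 2: SE = SL - TL - NL + DI - DT = 205.22 - 45 - 62 + 11 - 13 = 96.22

96.22 dB


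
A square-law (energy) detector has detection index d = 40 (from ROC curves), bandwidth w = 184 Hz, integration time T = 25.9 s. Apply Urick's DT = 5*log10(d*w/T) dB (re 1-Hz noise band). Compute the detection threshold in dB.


12.27 dB


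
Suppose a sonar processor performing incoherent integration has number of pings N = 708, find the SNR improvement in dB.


Gain = 5*log10(708) = 14.25

14.25 dB


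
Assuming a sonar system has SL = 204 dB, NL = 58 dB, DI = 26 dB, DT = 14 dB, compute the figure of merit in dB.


FOM = SL - NL + DI - DT = 204 - 58 + 26 - 14 = 158

158 dB


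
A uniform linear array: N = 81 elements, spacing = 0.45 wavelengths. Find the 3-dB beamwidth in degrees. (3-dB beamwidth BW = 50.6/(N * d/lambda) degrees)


1.39 deg


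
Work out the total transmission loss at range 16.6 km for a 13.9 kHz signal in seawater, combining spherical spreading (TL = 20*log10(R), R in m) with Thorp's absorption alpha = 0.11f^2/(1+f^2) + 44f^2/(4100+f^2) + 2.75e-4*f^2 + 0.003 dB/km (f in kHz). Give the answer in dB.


120.02 dB


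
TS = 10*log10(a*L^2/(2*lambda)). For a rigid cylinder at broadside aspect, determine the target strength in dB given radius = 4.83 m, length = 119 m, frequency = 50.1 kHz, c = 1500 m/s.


lambda = 1500/50100 = 0.02994 m
TS = 10*log10(4.83*119^2/(2*0.02994)) = 60.58

60.58 dB


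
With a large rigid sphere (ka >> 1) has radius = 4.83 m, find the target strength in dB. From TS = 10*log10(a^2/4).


7.66 dB


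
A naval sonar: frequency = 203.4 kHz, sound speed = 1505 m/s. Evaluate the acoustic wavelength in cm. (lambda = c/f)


lambda = c/f = 1505 / 203400 = 0.0074 m = 0.74 cm

0.74 cm


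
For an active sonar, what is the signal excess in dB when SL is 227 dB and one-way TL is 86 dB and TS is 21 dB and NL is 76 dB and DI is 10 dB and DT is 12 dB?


-2 dB


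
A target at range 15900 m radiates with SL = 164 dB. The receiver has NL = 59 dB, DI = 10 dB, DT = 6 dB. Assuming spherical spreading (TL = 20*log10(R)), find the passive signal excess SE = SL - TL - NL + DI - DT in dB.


Step 1: TL = 20*log10(15900) = 84.03 dB
Step 2: SE = 164 - 84.03 - 59 + 10 - 6 = 24.97

24.97 dB


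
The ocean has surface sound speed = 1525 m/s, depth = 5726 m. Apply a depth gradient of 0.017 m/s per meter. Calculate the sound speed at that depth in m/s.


1622.342 m/s


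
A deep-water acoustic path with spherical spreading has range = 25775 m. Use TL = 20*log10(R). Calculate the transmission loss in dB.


88.22 dB


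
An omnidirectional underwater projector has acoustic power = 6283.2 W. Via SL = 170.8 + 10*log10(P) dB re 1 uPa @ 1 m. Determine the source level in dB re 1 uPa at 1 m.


SL = 170.8 + 10*log10(6283.2) = 170.8 + 37.98 = 208.78

208.78 dB


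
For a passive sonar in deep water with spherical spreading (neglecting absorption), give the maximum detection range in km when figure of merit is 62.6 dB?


At max range FOM = TL, so 20*log10(R) = 62.6
R = 10^(62.6/20) = 1348.96 m = 1.35 km

1.35 km


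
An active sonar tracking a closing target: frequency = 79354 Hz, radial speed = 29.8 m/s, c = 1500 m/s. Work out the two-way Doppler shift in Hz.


3153.0 Hz


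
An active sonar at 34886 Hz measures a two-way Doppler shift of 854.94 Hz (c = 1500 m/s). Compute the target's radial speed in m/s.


From fd = 2*f*v/c, v = c*fd/(2*f) = 1500 * 854.94 / (2*34886) = 18.38

18.38 m/s


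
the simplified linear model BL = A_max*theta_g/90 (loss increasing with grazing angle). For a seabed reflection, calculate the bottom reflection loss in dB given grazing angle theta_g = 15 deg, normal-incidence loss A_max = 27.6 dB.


BL = A_max * theta_g / 90 = 27.6 * 15 / 90 = 4.6

4.6 dB


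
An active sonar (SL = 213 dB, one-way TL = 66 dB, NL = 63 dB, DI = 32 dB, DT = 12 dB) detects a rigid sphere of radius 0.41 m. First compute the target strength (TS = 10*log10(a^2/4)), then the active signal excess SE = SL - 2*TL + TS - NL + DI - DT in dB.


Step 1: TS = 10*log10(0.41^2/4) = -13.76 dB
Step 2: SE = SL - 2*TL + TS - NL + DI - DT = 213 - 2*66 + (-13.76) - 63 + 32 - 12 = 24.24

24.24 dB


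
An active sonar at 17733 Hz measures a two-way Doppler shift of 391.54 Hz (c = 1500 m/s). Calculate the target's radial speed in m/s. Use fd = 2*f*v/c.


16.56 m/s


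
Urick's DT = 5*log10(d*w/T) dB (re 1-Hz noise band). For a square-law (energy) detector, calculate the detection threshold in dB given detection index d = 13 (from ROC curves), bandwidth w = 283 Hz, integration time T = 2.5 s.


15.84 dB


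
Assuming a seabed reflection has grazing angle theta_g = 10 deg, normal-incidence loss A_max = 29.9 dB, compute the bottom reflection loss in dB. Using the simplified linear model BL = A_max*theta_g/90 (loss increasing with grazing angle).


BL = A_max * theta_g / 90 = 29.9 * 10 / 90 = 3.32

3.32 dB


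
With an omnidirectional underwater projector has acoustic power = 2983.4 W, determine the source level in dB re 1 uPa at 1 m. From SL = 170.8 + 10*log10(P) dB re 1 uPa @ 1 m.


205.55 dB


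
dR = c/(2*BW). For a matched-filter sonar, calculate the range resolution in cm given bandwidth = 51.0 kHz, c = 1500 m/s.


1.47 cm


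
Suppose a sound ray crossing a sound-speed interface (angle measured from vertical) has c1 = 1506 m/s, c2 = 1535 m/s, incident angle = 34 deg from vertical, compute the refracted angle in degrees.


34.75 deg


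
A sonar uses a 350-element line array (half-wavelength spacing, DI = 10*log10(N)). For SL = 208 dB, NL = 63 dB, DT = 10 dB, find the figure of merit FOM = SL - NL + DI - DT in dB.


160.44 dB


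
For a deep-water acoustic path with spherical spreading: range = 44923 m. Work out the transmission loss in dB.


93.05 dB


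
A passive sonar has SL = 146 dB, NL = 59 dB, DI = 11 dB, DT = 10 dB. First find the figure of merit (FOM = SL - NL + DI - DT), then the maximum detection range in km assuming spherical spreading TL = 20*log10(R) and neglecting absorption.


Step 1: FOM = SL - NL + DI - DT = 146 - 59 + 11 - 10 = 88 dB
Step 2: at max range FOM = TL = 20*log10(R), so R = 10^(88/20) = 25118.86 m = 25.12 km

25.12 km


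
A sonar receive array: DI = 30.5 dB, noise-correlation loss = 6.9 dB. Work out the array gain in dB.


AG = DI - L_corr = 30.5 - 6.9 = 23.6

23.6 dB


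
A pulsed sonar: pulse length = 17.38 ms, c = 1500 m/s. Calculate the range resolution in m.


13.035 m


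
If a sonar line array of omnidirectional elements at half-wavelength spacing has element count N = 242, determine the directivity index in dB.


DI = 10*log10(242) = 23.84

23.84 dB


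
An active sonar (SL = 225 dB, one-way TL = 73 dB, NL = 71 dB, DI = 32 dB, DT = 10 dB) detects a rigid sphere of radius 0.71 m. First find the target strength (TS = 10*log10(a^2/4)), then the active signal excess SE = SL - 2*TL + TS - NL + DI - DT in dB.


Step 1: TS = 10*log10(0.71^2/4) = -9.0 dB
Step 2: SE = SL - 2*TL + TS - NL + DI - DT = 225 - 2*73 + (-9.0) - 71 + 32 - 10 = 21.0

21.0 dB


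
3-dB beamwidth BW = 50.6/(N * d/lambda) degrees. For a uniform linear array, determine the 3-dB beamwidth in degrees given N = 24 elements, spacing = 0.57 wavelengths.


3.7 deg


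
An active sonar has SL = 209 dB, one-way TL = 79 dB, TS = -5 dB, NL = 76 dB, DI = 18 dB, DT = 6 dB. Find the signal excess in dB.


SE = SL - 2*TL + TS - NL + DI - DT = 209 - 2*79 + (-5) - 76 + 18 - 6 = -18

-18 dB


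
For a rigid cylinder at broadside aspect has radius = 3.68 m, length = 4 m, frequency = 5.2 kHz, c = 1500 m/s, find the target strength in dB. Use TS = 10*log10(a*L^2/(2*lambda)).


lambda = 1500/5200 = 0.28846 m
TS = 10*log10(3.68*4^2/(2*0.28846)) = 20.09

20.09 dB


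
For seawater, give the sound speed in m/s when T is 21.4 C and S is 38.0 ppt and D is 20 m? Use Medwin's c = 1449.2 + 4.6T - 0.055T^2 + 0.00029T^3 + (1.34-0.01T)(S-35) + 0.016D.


c = 1449.2 + 4.6*21.4 - 0.055*21.4^2 + 0.00029*21.4^3 + (1.34 - 0.01*21.4)*(38.0 - 35) + 0.016*20 = 1528.99

1528.99 m/s


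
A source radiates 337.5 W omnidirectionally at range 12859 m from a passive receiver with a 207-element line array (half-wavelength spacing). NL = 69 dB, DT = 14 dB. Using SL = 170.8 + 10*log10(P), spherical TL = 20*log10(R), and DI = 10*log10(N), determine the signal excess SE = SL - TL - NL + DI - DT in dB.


Step 1: SL = 170.8 + 10*log10(337.5) = 196.08 dB
Step 2: TL = 20*log10(12859) = 82.18 dB
Step 3: DI = 10*log10(207) = 23.16 dB
Step 4: SE = SL - TL - NL + DI - DT = 196.08 - 82.18 - 69 + 23.16 - 14 = 54.06

54.06 dB


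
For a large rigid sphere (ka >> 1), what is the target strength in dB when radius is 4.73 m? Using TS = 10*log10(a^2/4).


TS = 10*log10(4.73^2 / 4) = 10*log10(5.593225) = 7.48

7.48 dB


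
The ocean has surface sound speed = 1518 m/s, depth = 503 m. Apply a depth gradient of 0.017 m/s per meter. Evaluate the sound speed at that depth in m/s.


1526.551 m/s


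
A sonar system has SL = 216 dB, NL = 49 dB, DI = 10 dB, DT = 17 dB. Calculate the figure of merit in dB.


FOM = SL - NL + DI - DT = 216 - 49 + 10 - 17 = 160

160 dB


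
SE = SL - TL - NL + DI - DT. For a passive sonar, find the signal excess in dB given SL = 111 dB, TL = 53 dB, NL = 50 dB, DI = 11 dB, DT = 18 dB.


SE = SL - TL - NL + DI - DT = 111 - 53 - 50 + 11 - 18 = 1

1 dB


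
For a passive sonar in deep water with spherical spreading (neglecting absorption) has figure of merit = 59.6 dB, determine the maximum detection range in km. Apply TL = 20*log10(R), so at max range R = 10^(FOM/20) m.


0.95 km


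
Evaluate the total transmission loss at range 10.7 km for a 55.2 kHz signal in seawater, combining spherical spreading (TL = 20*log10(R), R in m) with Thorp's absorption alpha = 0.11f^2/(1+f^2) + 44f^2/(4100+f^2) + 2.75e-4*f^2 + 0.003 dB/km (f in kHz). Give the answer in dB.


291.48 dB


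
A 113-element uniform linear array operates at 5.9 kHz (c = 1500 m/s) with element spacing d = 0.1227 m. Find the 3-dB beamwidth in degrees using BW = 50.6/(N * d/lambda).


Step 1: lambda = 1500/5900 = 0.25424 m
Step 2: d/lambda = 0.1227/0.25424 = 0.4826
Step 3: BW = 50.6/(N * d/lambda) = 50.6/(113 * 0.4826) = 0.93

0.93 deg


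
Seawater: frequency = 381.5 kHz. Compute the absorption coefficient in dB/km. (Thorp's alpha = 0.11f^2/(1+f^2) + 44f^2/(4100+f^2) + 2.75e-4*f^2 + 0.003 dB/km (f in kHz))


f^2 = 145542.25
alpha = 0.11*145542.25/(1+145542.25) + 44*145542.25/(4100+145542.25) + 2.75e-4*145542.25 + 0.003 = 82.932

82.932 dB/km


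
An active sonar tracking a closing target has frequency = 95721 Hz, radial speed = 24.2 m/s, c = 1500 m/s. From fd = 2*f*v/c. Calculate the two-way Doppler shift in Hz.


3088.6 Hz


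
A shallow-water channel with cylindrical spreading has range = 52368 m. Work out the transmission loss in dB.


TL = 10*log10(52368) = 47.19

47.19 dB


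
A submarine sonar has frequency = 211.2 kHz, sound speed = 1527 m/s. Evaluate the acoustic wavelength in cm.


lambda = c/f = 1527 / 211200 = 0.0072 m = 0.72 cm

0.72 cm


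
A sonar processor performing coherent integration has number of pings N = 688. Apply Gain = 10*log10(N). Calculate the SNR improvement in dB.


Gain = 10*log10(688) = 28.38

28.38 dB


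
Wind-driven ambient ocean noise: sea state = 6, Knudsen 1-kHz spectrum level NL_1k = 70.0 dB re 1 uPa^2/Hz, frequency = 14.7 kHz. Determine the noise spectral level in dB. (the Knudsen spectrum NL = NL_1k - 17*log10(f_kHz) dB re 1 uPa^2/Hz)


NL = NL_1k - 17*log10(f_kHz) = 70.0 - 17*log10(14.7) = 70.0 - (19.84) = 50.16

50.16 dB


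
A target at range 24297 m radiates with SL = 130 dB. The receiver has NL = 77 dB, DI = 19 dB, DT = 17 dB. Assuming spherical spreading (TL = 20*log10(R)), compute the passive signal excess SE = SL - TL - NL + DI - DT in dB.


Step 1: TL = 20*log10(24297) = 87.71 dB
Step 2: SE = 130 - 87.71 - 77 + 19 - 17 = -32.71

-32.71 dB


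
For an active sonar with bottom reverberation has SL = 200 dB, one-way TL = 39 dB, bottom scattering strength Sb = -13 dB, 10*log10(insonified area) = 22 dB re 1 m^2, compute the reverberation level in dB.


RL = SL - 2*TL + Sb + 10*log10(A) = 200 - 2*39 + (-13) + 22 = 131

131 dB


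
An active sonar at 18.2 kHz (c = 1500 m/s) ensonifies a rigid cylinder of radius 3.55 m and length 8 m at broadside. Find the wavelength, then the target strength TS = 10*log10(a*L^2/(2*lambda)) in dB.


Step 1: lambda = c/f = 1500/18200 = 0.08242 m
Step 2: TS = 10*log10(a*L^2/(2*lambda)) = 10*log10(3.55*8^2/(2*0.08242)) = 31.39

31.39 dB


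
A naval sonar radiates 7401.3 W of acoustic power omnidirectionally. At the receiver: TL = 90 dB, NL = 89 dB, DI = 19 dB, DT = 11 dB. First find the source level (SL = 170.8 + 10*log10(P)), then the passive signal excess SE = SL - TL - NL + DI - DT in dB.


Step 1: SL = 170.8 + 10*log10(7401.3) = 209.49 dB
Step 2: SE = SL - TL - NL + DI - DT = 209.49 - 90 - 89 + 19 - 11 = 38.49

38.49 dB


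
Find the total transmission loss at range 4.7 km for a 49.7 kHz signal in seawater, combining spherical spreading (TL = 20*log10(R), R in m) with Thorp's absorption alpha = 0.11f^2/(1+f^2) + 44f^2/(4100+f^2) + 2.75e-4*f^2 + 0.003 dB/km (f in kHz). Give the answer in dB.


Step 1 (Thorp): alpha = 0.11*2470.09/(1+2470.09) + 44*2470.09/(4100+2470.09) + 2.75e-4*2470.09 + 0.003 = 17.3345 dB/km
Step 2: TL_spread = 20*log10(4700) = 73.44 dB
Step 3: TL_abs = alpha*R = 17.3345 * 4.7 = 81.47 dB
Step 4: TL_total = 73.44 + 81.47 = 154.91

154.91 dB


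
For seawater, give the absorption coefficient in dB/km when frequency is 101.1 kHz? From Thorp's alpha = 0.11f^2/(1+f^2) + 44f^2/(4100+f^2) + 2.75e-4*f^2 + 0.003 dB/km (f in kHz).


f^2 = 10221.21
alpha = 0.11*10221.21/(1+10221.21) + 44*10221.21/(4100+10221.21) + 2.75e-4*10221.21 + 0.003 = 34.327

34.327 dB/km


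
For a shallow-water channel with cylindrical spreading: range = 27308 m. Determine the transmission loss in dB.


44.36 dB


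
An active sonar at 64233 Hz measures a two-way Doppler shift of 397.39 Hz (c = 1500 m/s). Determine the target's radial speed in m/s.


From fd = 2*f*v/c, v = c*fd/(2*f) = 1500 * 397.39 / (2*64233) = 4.64

4.64 m/s


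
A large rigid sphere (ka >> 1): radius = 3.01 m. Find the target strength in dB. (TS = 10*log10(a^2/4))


TS = 10*log10(3.01^2 / 4) = 10*log10(2.265025) = 3.55

3.55 dB


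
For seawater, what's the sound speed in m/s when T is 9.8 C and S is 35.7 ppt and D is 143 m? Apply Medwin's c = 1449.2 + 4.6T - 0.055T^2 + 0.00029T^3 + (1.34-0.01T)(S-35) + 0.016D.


1492.43 m/s


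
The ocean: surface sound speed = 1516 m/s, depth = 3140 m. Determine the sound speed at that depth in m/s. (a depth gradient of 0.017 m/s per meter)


c = 1516 + 0.017 * 3140 = 1569.38

1569.38 m/s


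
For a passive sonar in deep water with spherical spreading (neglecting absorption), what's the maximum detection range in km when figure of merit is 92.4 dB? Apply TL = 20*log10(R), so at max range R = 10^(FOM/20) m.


At max range FOM = TL, so 20*log10(R) = 92.4
R = 10^(92.4/20) = 41686.94 m = 41.69 km

41.69 km


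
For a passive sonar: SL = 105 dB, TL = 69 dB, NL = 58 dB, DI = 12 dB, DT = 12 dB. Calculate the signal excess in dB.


-22 dB


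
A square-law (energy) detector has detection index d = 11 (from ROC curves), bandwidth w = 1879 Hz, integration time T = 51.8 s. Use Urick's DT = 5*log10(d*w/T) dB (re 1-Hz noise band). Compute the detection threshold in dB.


13.0 dB


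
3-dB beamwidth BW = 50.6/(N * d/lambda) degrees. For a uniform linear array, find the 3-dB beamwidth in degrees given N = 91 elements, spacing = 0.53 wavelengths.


1.05 deg


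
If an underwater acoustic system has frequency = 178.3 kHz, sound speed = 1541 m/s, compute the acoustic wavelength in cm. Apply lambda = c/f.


lambda = c/f = 1541 / 178300 = 0.0086 m = 0.86 cm

0.86 cm


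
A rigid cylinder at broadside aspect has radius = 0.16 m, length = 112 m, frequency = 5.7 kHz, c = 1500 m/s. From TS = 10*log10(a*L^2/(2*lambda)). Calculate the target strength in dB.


35.81 dB


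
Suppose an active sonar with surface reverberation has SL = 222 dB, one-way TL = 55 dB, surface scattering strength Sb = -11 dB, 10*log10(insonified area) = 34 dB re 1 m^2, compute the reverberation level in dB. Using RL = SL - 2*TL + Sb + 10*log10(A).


135 dB


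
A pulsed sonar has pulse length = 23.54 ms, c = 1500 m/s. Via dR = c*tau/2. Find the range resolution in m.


dR = c*tau/2 = 1500 * 23.54e-3 / 2 = 17.655

17.655 m


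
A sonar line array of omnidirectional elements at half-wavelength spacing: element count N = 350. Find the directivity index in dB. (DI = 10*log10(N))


DI = 10*log10(350) = 25.44

25.44 dB


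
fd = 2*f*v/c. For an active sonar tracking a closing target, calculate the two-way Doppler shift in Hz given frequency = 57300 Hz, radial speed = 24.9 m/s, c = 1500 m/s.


fd = 2*f*v/c = 2 * 57300 * 24.9 / 1500 = 1902.36

1902.36 Hz


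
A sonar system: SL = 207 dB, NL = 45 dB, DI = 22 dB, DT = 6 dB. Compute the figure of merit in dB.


FOM = SL - NL + DI - DT = 207 - 45 + 22 - 6 = 178

178 dB


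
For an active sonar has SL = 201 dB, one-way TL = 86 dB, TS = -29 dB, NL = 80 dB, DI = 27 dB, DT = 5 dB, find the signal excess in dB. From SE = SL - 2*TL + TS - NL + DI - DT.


SE = SL - 2*TL + TS - NL + DI - DT = 201 - 2*86 + (-29) - 80 + 27 - 5 = -58

-58 dB


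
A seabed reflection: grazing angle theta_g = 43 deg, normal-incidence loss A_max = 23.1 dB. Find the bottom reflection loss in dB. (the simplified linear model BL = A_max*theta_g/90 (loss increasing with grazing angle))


11.04 dB


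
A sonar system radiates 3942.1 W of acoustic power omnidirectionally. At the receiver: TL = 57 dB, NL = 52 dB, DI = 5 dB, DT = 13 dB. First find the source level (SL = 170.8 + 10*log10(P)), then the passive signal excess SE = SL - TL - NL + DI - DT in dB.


Step 1: SL = 170.8 + 10*log10(3942.1) = 206.76 dB
Step 2: SE = SL - TL - NL + DI - DT = 206.76 - 57 - 52 + 5 - 13 = 89.76

89.76 dB


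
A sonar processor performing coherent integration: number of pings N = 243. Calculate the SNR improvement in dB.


Gain = 10*log10(243) = 23.86

23.86 dB


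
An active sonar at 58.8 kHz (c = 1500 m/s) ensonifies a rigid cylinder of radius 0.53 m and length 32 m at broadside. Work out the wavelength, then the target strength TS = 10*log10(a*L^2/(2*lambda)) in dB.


Step 1: lambda = c/f = 1500/58800 = 0.02551 m
Step 2: TS = 10*log10(a*L^2/(2*lambda)) = 10*log10(0.53*32^2/(2*0.02551)) = 40.27

40.27 dB


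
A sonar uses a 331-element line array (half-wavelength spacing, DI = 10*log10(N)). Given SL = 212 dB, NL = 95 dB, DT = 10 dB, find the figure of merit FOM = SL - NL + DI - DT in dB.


132.2 dB


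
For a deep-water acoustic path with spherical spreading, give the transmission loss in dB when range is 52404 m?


TL = 20*log10(52404) = 94.39

94.39 dB


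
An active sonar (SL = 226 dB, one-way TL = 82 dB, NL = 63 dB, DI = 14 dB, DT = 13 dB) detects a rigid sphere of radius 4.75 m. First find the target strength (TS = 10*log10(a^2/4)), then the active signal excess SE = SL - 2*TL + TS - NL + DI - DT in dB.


Step 1: TS = 10*log10(4.75^2/4) = 7.51 dB
Step 2: SE = SL - 2*TL + TS - NL + DI - DT = 226 - 2*82 + (7.51) - 63 + 14 - 13 = 7.51

7.51 dB


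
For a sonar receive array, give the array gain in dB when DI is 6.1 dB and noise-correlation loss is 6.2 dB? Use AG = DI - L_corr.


AG = DI - L_corr = 6.1 - 6.2 = -0.1

-0.1 dB


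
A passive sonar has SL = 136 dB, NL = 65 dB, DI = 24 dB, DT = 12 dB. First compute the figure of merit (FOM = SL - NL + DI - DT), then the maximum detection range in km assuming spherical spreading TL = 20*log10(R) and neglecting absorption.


Step 1: FOM = SL - NL + DI - DT = 136 - 65 + 24 - 12 = 83 dB
Step 2: at max range FOM = TL = 20*log10(R), so R = 10^(83/20) = 14125.38 m = 14.13 km

14.13 km


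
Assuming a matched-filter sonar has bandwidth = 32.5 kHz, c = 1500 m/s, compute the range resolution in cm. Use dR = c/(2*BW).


dR = c/(2*BW) = 1500 / (2 * 32.5e3) = 0.0231 m = 2.31 cm

2.31 cm


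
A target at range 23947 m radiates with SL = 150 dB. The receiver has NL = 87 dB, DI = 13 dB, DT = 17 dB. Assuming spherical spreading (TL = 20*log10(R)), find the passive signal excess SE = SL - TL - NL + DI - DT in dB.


Step 1: TL = 20*log10(23947) = 87.59 dB
Step 2: SE = 150 - 87.59 - 87 + 13 - 17 = -28.59

-28.59 dB


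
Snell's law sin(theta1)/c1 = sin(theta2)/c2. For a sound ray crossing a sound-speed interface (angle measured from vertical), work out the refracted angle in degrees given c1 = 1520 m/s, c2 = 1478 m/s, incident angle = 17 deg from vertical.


sin(theta2) = (c2/c1)*sin(theta1) = (1478/1520)*sin(17 deg) = 0.28429
theta2 = arcsin(0.28429) = 16.52

16.52 deg


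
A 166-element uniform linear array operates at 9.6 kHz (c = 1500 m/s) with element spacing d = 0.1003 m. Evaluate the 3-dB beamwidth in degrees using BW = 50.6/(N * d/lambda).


Step 1: lambda = 1500/9600 = 0.15625 m
Step 2: d/lambda = 0.1003/0.15625 = 0.6419
Step 3: BW = 50.6/(N * d/lambda) = 50.6/(166 * 0.6419) = 0.47

0.47 deg


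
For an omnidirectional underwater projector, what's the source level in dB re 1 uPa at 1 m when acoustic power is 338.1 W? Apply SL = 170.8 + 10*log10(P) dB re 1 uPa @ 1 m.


SL = 170.8 + 10*log10(338.1) = 170.8 + 25.29 = 196.09

196.09 dB


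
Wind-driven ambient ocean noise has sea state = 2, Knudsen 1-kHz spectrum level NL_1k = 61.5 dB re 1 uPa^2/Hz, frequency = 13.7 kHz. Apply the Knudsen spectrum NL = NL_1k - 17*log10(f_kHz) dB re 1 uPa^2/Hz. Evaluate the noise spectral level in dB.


NL = NL_1k - 17*log10(f_kHz) = 61.5 - 17*log10(13.7) = 61.5 - (19.32) = 42.18

42.18 dB


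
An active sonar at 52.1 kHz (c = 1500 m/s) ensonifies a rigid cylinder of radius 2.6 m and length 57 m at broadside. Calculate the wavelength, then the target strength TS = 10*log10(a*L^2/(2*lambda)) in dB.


Step 1: lambda = c/f = 1500/52100 = 0.02879 m
Step 2: TS = 10*log10(a*L^2/(2*lambda)) = 10*log10(2.6*57^2/(2*0.02879)) = 51.66

51.66 dB


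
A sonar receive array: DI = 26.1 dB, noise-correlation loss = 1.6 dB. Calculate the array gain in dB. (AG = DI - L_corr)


AG = DI - L_corr = 26.1 - 1.6 = 24.5

24.5 dB


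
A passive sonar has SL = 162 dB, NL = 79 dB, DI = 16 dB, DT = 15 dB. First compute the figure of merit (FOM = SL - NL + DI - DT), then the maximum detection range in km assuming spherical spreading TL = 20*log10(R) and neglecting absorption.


Step 1: FOM = SL - NL + DI - DT = 162 - 79 + 16 - 15 = 84 dB
Step 2: at max range FOM = TL = 20*log10(R), so R = 10^(84/20) = 15848.93 m = 15.85 km

15.85 km


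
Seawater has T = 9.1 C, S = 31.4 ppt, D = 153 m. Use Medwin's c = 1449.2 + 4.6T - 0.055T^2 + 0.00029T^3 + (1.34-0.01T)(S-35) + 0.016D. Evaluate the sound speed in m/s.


1484.68 m/s


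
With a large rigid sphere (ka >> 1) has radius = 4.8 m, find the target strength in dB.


7.6 dB


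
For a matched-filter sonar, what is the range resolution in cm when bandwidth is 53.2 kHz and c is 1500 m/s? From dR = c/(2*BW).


dR = c/(2*BW) = 1500 / (2 * 53.2e3) = 0.0141 m = 1.41 cm

1.41 cm


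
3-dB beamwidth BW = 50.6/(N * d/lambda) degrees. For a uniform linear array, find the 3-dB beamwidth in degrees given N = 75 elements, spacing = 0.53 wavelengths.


BW = 50.6 / (75 * 0.53) = 50.6 / 39.75 = 1.27

1.27 deg


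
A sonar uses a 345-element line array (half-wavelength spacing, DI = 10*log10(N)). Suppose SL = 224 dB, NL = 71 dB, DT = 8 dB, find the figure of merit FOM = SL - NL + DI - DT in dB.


Step 1: DI = 10*log10(345) = 25.38 dB
Step 2: FOM = SL - NL + DI - DT = 224 - 71 + 25.38 - 8 = 170.38

170.38 dB


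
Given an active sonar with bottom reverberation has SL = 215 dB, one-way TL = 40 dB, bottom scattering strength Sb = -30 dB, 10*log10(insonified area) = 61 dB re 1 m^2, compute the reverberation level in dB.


RL = SL - 2*TL + Sb + 10*log10(A) = 215 - 2*40 + (-30) + 61 = 166

166 dB
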